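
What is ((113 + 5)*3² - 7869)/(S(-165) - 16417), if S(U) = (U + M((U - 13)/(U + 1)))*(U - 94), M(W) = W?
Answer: -186058/711675 ≈ -0.26144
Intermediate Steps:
S(U) = (-94 + U)*(U + (-13 + U)/(1 + U)) (S(U) = (U + (U - 13)/(U + 1))*(U - 94) = (U + (-13 + U)/(1 + U))*(-94 + U) = (-94 + U)*(U + (-13 + U)/(1 + U)))
((113 + 5)*3² - 7869)/(S(-165) - 16417) = ((113 + 5)*3² - 7869)/((1222 + (-165)³ - 201*(-165) - 92*(-165)²)/(1 - 165) - 16417) = (118*9 - 7869)/((1222 - 4492125 + 33165 - 92*27225)/(-164) - 16417) = (1062 - 7869)/(-(1222 - 4492125 + 33165 - 2504700)/164 - 16417) = -6807/(-1/164*(-6962438) - 16417) = -6807/(3481219/82 - 16417) = -6807/2135025/82 = -6807*82/2135025 = -186058/711675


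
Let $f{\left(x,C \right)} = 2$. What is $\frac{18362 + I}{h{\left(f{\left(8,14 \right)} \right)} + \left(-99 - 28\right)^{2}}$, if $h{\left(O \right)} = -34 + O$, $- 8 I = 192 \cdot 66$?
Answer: $\frac{16778}{16097} \approx 1.0423$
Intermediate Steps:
$I = -1584$ ($I = - \frac{192 \cdot 66}{8} = \left(- \frac{1}{8}\right) 12672 = -1584$)
$\frac{18362 + I}{h{\left(f{\left(8,14 \right)} \right)} + \left(-99 - 28\right)^{2}} = \frac{18362 - 1584}{\left(-34 + 2\right) + \left(-99 - 28\right)^{2}} = \frac{16778}{-32 + \left(-127\right)^{2}} = \frac{16778}{-32 + 16129} = \frac{16778}{16097}$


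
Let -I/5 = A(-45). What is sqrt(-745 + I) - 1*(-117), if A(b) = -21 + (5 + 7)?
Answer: 117 + 10*I*sqrt(7) ≈ 117.0 + 26.458*I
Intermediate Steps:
A(b) = -9 (A(b) = -21 + 12 = -9)
I = 45 (I = -5*(-9) = 45)
sqrt(-745 + I) - 1*(-117) = sqrt(-745 + 45) - 1*(-117) = sqrt(-700) + 117 = 10*I*sqrt(7) + 117 = 117 + 10*I*sqrt(7)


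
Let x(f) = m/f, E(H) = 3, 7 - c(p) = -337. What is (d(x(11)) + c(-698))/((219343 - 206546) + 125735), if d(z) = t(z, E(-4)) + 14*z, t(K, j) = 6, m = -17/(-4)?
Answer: 7819/3047704 ≈ 0.0025655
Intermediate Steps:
m = 17/4 (m = -17*(-¼) = 17/4 ≈ 4.2500)
c(p) = 344 (c(p) = 7 - 1*(-337) = 7 + 337 = 344)
x(f) = 17/(4*f)
d(z) = 6 + 14*z
(d(x(11)) + c(-698))/((219343 - 206546) + 125735) = ((6 + 14*((17/4)/11)) + 344)/((219343 - 206546) + 125735) = ((6 + 14*((17/4)*(1/11))) + 344)/(12797 + 125735) = ((6 + 14*(17/44)) + 344)/138532 = ((6 + 119/22) + 344)*(1/138532) = (251/22 + 344)*(1/138532) = (7819/22)*(1/138532) = 7819/3047704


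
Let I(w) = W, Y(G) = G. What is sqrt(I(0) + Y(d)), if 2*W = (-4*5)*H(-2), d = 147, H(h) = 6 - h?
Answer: sqrt(67) ≈ 8.1853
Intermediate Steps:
W = -80 (W = ((-4*5)*(6 - 1*(-2)))/2 = (-20*(6 + 2))/2 = (-20*8)/2 = (1/2)*(-160) = -80)
I(w) = -80
sqrt(I(0) + Y(d)) = sqrt(-80 + 147) = sqrt(67)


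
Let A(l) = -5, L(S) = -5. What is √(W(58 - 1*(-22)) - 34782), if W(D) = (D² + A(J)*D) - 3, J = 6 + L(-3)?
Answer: I*√28785 ≈ 169.66*I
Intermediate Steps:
J = 1 (J = 6 - 5 = 1)
W(D) = -3 + D² - 5*D (W(D) = (D² - 5*D) - 3 = -3 + D² - 5*D)
√(W(58 - 1*(-22)) - 34782) = √((-3 + (58 - 1*(-22))² - 5*(58 - 1*(-22))) - 34782) = √((-3 + (58 + 22)² - 5*(58 + 22)) - 34782) = √((-3 + 80² - 5*80) - 34782) = √((-3 + 6400 - 400) - 34782) = √(5997 - 34782) = √(-28785) = I*√28785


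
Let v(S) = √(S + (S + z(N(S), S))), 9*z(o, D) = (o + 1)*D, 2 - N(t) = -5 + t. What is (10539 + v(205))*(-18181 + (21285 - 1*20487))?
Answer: -183199437 - 17383*I*√36695/3 ≈ -1.832e+8 - 1.11e+6*I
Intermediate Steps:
N(t) = 7 - t (N(t) = 2 - (-5 + t) = 2 + (5 - t) = 7 - t)
z(o, D) = D*(1 + o)/9 (z(o, D) = ((o + 1)*D)/9 = ((1 + o)*D)/9 = (D*(1 + o))/9 = D*(1 + o)/9)
v(S) = √(2*S + S*(8 - S)/9) (v(S) = √(S + (S + S*(1 + (7 - S))/9)) = √(S + (S + S*(8 - S)/9)) = √(2*S + S*(8 - S)/9))
(10539 + v(205))*(-18181 + (21285 - 1*20487)) = (10539 + √(205*(26 - 1*205))/3)*(-18181 + (21285 - 1*20487)) = (10539 + √(205*(26 - 205))/3)*(-18181 + (21285 - 20487)) = (10539 + √(205*(-179))/3)*(-18181 + 798) = (10539 + √(-36695)/3)*(-17383) = (10539 + (I*√36695)/3)*(-17383) = (10539 + I*√36695/3)*(-17383) = -183199437 - 17383*I*√36695/3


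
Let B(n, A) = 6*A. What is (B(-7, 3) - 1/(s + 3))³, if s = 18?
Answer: 53582633/9261 ≈ 5785.8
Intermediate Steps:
(B(-7, 3) - 1/(s + 3))³ = (6*3 - 1/(18 + 3))³ = (18 - 1/21)³ = (377/21)³ = 53582633/9261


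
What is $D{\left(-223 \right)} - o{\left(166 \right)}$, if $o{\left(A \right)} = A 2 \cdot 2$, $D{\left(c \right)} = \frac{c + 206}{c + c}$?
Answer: $- \frac{296127}{446} \approx -663.96$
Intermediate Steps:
$D{\left(c \right)} = \frac{206 + c}{2 c}$
$o{\left(A \right)} = 4 A$ ($o{\left(A \right)} = 2 A 2 = 4 A$)
$D{\left(-223 \right)} - o{\left(166 \right)} = \frac{206 - 223}{2 \left(-223\right)} - 4 \cdot 166 = \frac{1}{2} \left(- \frac{1}{223}\right) \left(-17\right) - 664 = \frac{17}{446} - 664 = - \frac{296127}{446}$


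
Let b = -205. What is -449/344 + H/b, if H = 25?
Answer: -20129/14104 ≈ -1.4272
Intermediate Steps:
-449/344 + H/b = -449/344 + 25/(-205) = -449*1/344 + 25*(-1/205) = -449/344 - 5/41 = -20129/14104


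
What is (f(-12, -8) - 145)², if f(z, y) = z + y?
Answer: 27225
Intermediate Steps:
f(z, y) = y + z
(f(-12, -8) - 145)² = ((-8 - 12) - 145)² = (-20 - 145)² = (-165)² = 27225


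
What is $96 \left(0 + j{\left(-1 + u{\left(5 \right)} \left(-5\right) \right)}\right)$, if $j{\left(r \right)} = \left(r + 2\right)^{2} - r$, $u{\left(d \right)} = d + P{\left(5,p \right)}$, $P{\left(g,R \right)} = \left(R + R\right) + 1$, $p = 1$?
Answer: $149952$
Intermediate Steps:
$P{\left(g,R \right)} = 1 + 2 R$ ($P{\left(g,R \right)} = 2 R + 1 = 1 + 2 R$)
$u{\left(d \right)} = 3 + d$ ($u{\left(d \right)} = d + \left(1 + 2 \cdot 1\right) = d + \left(1 + 2\right) = d + 3 = 3 + d$)
$j{\left(r \right)} = \left(2 + r\right)^{2} - r$
$96 \left(0 + j{\left(-1 + u{\left(5 \right)} \left(-5\right) \right)}\right) = 96 \left(0 - \left(-1 - \left(2 + \left(-1 + \left(3 + 5\right) \left(-5\right)\right)\right)^{2} + \left(3 + 5\right) \left(-5\right)\right)\right) = 96 \left(0 - \left(-1 - 40 - \left(2 + \left(-1 + 8 \left(-5\right)\right)\right)^{2}\right)\right) = 96 \left(0 - \left(-41 - \left(2 - 41\right)^{2}\right)\right) = 96 \left(0 + \left(\left(-39\right)^{2} + 41\right)\right) = 96 \left(0 + \left(1521 + 41\right)\right) = 96 \left(0 + 1562\right) = 96 \cdot 1562 = 149952$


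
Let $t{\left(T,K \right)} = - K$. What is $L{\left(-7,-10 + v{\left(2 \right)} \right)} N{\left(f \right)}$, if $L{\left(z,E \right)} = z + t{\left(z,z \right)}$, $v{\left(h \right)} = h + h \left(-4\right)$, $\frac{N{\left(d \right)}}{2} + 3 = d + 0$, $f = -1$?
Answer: $0$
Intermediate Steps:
$N{\left(d \right)} = -6 + 2 d$ ($N{\left(d \right)} = -6 + 2 \left(d + 0\right) = -6 + 2 d$)
$v{\left(h \right)} = - 3 h$ ($v{\left(h \right)} = h - 4 h = - 3 h$)
$L{\left(z,E \right)} = 0$ ($L{\left(z,E \right)} = z - z = 0$)
$L{\left(-7,-10 + v{\left(2 \right)} \right)} N{\left(f \right)} = 0 \left(-6 + 2 \left(-1\right)\right) = 0 \left(-6 - 2\right) = 0 \left(-8\right) = 0$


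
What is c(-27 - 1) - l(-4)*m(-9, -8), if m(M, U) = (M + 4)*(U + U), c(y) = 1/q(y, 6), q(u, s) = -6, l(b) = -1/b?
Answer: -121/6 ≈ -20.167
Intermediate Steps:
c(y) = -⅙ (c(y) = 1/(-6) = -⅙)
m(M, U) = 2*U*(4 + M) (m(M, U) = (4 + M)*(2*U) = 2*U*(4 + M))
c(-27 - 1) - l(-4)*m(-9, -8) = -⅙ - (-1/(-4))*2*(-8)*(4 - 9) = -⅙ - (-1*(-¼))*2*(-8)*(-5) = -⅙ - 80/4 = -⅙ - 1*20 = -⅙ - 20 = -121/6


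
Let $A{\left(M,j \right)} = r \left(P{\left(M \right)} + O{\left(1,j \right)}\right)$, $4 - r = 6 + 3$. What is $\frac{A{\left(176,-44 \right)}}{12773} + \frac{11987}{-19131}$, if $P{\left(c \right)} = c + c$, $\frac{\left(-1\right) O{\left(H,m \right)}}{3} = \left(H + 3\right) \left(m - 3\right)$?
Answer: $- \frac{240729931}{244360263} \approx -0.98514$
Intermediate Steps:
$r = -5$ ($r = 4 - \left(6 + 3\right) = 4 - 9 = -5$)
$O{\left(H,m \right)} = - 3 \left(-3 + m\right) \left(3 + H\right)$ ($O{\left(H,m \right)} = - 3 \left(H + 3\right) \left(m - 3\right) = - 3 \left(3 + H\right) \left(-3 + m\right) = - 3 \left(-3 + m\right) \left(3 + H\right)$)
$P{\left(c \right)} = 2 c$
$A{\left(M,j \right)} = -180 - 10 M + 60 j$ ($A{\left(M,j \right)} = - 5 \left(2 M + \left(27 - 9 j + 9 \cdot 1 - 3 j\right)\right) = - 5 \left(2 M + \left(27 - 9 j + 9 - 3 j\right)\right) = - 5 \left(2 M - \left(-36 + 12 j\right)\right) = - 5 \left(36 - 12 j + 2 M\right) = -180 - 10 M + 60 j$)
$\frac{A{\left(176,-44 \right)}}{12773} + \frac{11987}{-19131} = \frac{-180 - 1760 + 60 \left(-44\right)}{12773} + \frac{11987}{-19131} = \left(-180 - 1760 - 2640\right) \frac{1}{12773} + 11987 \left(- \frac{1}{19131}\right) = \left(-4580\right) \frac{1}{12773} - \frac{11987}{19131} = - \frac{4580}{12773} - \frac{11987}{19131} = - \frac{240729931}{244360263}$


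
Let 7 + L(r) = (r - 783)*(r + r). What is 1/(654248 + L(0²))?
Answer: 1/654241 ≈ 1.5285e-6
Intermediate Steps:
L(r) = -7 + 2*r*(-783 + r) (L(r) = -7 + (r - 783)*(r + r) = -7 + (-783 + r)*(2*r) = -7 + 2*r*(-783 + r))
1/(654248 + L(0²)) = 1/(654248 + (-7 - 1566*0² + 2*(0²)²)) = 1/(654248 + (-7 - 1566*0 + 2*0²)) = 1/(654248 + (-7 + 0 + 2*0)) = 1/(654248 + (-7 + 0 + 0)) = 1/(654248 - 7) = 1/654241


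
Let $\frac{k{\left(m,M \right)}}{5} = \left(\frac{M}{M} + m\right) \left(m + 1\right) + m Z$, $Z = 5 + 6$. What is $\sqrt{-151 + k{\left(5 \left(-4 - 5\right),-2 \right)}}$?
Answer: $\sqrt{7054} \approx 83.988$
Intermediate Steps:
$Z = 11$
$k{\left(m,M \right)} = 5 \left(1 + m\right)^{2} + 55 m$ ($k{\left(m,M \right)} = 5 \left(\left(\frac{M}{M} + m\right) \left(m + 1\right) + m 11\right) = 5 \left(\left(1 + m\right) \left(1 + m\right) + 11 m\right) = 5 \left(\left(1 + m\right)^{2} + 11 m\right) = 5 \left(1 + m\right)^{2} + 55 m$)
$\sqrt{-151 + k{\left(5 \left(-4 - 5\right),-2 \right)}} = \sqrt{-151 + \left(5 + 5 \left(5 \left(-4 - 5\right)\right)^{2} + 65 \cdot 5 \left(-4 - 5\right)\right)} = \sqrt{-151 + \left(5 + 5 \left(5 \left(-9\right)\right)^{2} + 65 \cdot 5 \left(-9\right)\right)} = \sqrt{-151 + \left(5 + 5 \left(-45\right)^{2} + 65 \left(-45\right)\right)} = \sqrt{-151 + \left(5 + 5 \cdot 2025 - 2925\right)} = \sqrt{-151 + \left(5 + 10125 - 2925\right)} = \sqrt{-151 + 7205} = \sqrt{7054}$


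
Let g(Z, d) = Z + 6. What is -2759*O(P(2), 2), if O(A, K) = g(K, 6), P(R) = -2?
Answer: -22072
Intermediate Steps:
g(Z, d) = 6 + Z
O(A, K) = 6 + K
-2759*O(P(2), 2) = -2759*(6 + 2) = -2759*8 = -22072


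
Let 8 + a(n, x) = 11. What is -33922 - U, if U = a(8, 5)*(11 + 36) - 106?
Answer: -33957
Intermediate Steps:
a(n, x) = 3 (a(n, x) = -8 + 11 = 3)
U = 35 (U = 3*(11 + 36) - 106 = 3*47 - 106 = 141 - 106 = 35)
-33922 - U = -33922 - 1*35 = -33922 - 35 = -33957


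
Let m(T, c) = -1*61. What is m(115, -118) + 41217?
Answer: 41156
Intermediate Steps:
m(T, c) = -61
m(115, -118) + 41217 = -61 + 41217 = 41156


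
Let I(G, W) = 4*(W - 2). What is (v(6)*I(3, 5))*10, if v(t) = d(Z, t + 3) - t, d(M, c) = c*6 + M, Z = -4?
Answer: 5280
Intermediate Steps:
d(M, c) = M + 6*c (d(M, c) = 6*c + M = M + 6*c)
v(t) = 14 + 5*t (v(t) = (-4 + 6*(t + 3)) - t = (-4 + 6*(3 + t)) - t = (-4 + (18 + 6*t)) - t = (14 + 6*t) - t = 14 + 5*t)
I(G, W) = -8 + 4*W (I(G, W) = 4*(-2 + W) = -8 + 4*W)
(v(6)*I(3, 5))*10 = ((14 + 5*6)*(-8 + 4*5))*10 = ((14 + 30)*(-8 + 20))*10 = (44*12)*10 = 528*10 = 5280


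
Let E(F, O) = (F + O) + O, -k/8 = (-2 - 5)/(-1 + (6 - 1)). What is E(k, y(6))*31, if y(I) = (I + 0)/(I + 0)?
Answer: 496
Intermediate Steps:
y(I) = 1 (y(I) = I/I = 1)
k = 14 (k = -8*(-2 - 5)/(-1 + (6 - 1)) = -(-56)/(-1 + 5) = -(-56)/4 = -8*(-7/4) = 14)
E(F, O) = F + 2*O
E(k, y(6))*31 = (14 + 2*1)*31 = (14 + 2)*31 = 16*31 = 496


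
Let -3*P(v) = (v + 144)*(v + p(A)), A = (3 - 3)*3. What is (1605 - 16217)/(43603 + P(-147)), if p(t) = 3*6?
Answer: -7306/21737 ≈ -0.33611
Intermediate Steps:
A = 0 (A = 0*3 = 0)
p(t) = 18
P(v) = -(18 + v)*(144 + v)/3 (P(v) = -(v + 144)*(v + 18)/3 = -(144 + v)*(18 + v)/3 = -(18 + v)*(144 + v)/3)
(1605 - 16217)/(43603 + P(-147)) = (1605 - 16217)/(43603 + (-864 - 54*(-147) - 1/3*(-147)**2)) = -14612/(43603 + (-864 + 7938 - 1/3*21609)) = -14612/(43603 + (-864 + 7938 - 7203)) = -14612/(43603 - 129) = -14612/43474 = -14612*1/43474 = -7306/21737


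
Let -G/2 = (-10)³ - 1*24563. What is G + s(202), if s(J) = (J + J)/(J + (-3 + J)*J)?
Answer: 5112601/100 ≈ 51126.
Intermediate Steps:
s(J) = 2*J/(J + J*(-3 + J)) (s(J) = (2*J)/(J + J*(-3 + J)) = 2*J/(J + J*(-3 + J)))
G = 51126 (G = -2*((-10)³ - 1*24563) = -2*(-1000 - 24563) = -2*(-25563) = 51126)
G + s(202) = 51126 + 2/(-2 + 202) = 51126 + 2/200 = 51126 + 2*(1/200) = 51126 + 1/100 = 5112601/100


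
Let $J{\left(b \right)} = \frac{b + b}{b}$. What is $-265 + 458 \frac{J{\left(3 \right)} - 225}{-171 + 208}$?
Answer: $- \frac{111939}{37} \approx -3025.4$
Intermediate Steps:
$J{\left(b \right)} = 2$ ($J{\left(b \right)} = \frac{2 b}{b} = 2$)
$-265 + 458 \frac{J{\left(3 \right)} - 225}{-171 + 208} = -265 + 458 \frac{2 - 225}{-171 + 208} = -265 + 458 \left(- \frac{223}{37}\right) = -265 - \frac{102134}{37} = - \frac{111939}{37}$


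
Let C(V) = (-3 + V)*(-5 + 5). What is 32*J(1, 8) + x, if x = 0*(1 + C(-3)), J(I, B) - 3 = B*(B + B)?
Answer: 4192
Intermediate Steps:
C(V) = 0 (C(V) = (-3 + V)*0 = 0)
J(I, B) = 3 + 2*B² (J(I, B) = 3 + B*(B + B) = 3 + B*(2*B) = 3 + 2*B²)
x = 0 (x = 0*(1 + 0) = 0*1 = 0)
32*J(1, 8) + x = 32*(3 + 2*8²) + 0 = 32*(3 + 2*64) + 0 = 32*(3 + 128) + 0 = 32*131 + 0 = 4192 + 0 = 4192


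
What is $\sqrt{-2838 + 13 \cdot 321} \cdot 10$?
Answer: $10 \sqrt{1335} \approx 365.38$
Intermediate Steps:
$\sqrt{-2838 + 13 \cdot 321} \cdot 10 = \sqrt{-2838 + 4173} \cdot 10 = \sqrt{1335} \cdot 10 = 10 \sqrt{1335}$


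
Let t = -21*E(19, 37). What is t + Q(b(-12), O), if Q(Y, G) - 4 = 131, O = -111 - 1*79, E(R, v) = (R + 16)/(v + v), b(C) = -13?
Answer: 9255/74 ≈ 125.07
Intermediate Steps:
E(R, v) = (16 + R)/(2*v) (E(R, v) = (16 + R)/((2*v)) = (16 + R)*(1/(2*v)) = (16 + R)/(2*v))
O = -190 (O = -111 - 79 = -190)
Q(Y, G) = 135 (Q(Y, G) = 4 + 131 = 135)
t = -735/74 (t = -21*(16 + 19)/(2*37) = -21*35/(2*37) = -21*35/74 = -735/74 ≈ -9.9324)
t + Q(b(-12), O) = -735/74 + 135 = 9255/74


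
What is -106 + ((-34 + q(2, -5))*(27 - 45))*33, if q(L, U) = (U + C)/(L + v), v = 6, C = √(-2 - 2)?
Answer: 81845/4 - 297*I/2 ≈ 20461.0 - 148.5*I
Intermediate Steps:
C = 2*I (C = √(-4) = 2*I ≈ 2.0*I)
q(L, U) = (U + 2*I)/(6 + L) (q(L, U) = (U + 2*I)/(L + 6) = (U + 2*I)/(6 + L))
-106 + ((-34 + q(2, -5))*(27 - 45))*33 = -106 + ((-34 + (-5 + 2*I)/(6 + 2))*(27 - 45))*33 = -106 + ((-34 + (-5 + 2*I)/8)*(-18))*33 = -106 + ((-34 + (-5/8 + I/4))*(-18))*33 = -106 + ((-277/8 + I/4)*(-18))*33 = -106 + (2493/4 - 9*I/2)*33 = -106 + (82269/4 - 297*I/2) = 81845/4 - 297*I/2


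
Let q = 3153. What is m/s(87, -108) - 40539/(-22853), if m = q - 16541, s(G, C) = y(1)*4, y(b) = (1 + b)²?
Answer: -76326835/91412 ≈ -834.98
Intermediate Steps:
s(G, C) = 16 (s(G, C) = (1 + 1)²*4 = 2²*4 = 4*4 = 16)
m = -13388 (m = 3153 - 16541 = -13388)
m/s(87, -108) - 40539/(-22853) = -13388/16 - 40539/(-22853) = -13388*1/16 - 40539*(-1/22853) = -3347/4 + 40539/22853 = -76326835/91412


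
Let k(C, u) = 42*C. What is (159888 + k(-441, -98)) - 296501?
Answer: -155135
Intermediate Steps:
(159888 + k(-441, -98)) - 296501 = (159888 + 42*(-441)) - 296501 = (159888 - 18522) - 296501 = 141366 - 296501 = -155135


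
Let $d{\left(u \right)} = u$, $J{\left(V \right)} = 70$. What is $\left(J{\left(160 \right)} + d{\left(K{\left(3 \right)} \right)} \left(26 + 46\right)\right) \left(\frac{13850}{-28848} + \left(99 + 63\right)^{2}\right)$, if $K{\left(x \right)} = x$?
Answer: $\frac{54130723933}{7212} \approx 7.5056 \cdot 10^{6}$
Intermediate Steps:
$\left(J{\left(160 \right)} + d{\left(K{\left(3 \right)} \right)} \left(26 + 46\right)\right) \left(\frac{13850}{-28848} + \left(99 + 63\right)^{2}\right) = \left(70 + 3 \left(26 + 46\right)\right) \left(\frac{13850}{-28848} + \left(99 + 63\right)^{2}\right) = \left(70 + 3 \cdot 72\right) \left(13850 \left(- \frac{1}{28848}\right) + 162^{2}\right) = \left(70 + 216\right) \left(- \frac{6925}{14424} + 26244\right) = 286 \cdot \frac{378536531}{14424} = \frac{54130723933}{7212}$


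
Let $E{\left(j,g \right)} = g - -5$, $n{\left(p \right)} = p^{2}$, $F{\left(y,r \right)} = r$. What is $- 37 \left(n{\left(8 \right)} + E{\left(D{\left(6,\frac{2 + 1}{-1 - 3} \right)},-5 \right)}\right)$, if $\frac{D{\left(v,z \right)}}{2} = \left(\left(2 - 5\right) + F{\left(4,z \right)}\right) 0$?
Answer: $-2368$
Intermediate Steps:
$D{\left(v,z \right)} = 0$ ($D{\left(v,z \right)} = 2 \left(\left(2 - 5\right) + z\right) 0 = 2 \left(-3 + z\right) 0 = 2 \cdot 0 = 0$)
$E{\left(j,g \right)} = 5 + g$ ($E{\left(j,g \right)} = g + 5 = 5 + g$)
$- 37 \left(n{\left(8 \right)} + E{\left(D{\left(6,\frac{2 + 1}{-1 - 3} \right)},-5 \right)}\right) = - 37 \left(8^{2} + \left(5 - 5\right)\right) = - 37 \left(64 + 0\right) = \left(-37\right) 64 = -2368$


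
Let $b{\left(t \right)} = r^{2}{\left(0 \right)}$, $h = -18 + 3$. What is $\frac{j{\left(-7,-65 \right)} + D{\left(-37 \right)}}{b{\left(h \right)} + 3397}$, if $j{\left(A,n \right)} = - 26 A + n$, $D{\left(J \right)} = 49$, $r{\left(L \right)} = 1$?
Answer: $\frac{83}{1699} \approx 0.048852$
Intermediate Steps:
$h = -15$
$j{\left(A,n \right)} = n - 26 A$
$b{\left(t \right)} = 1$ ($b{\left(t \right)} = 1^{2} = 1$)
$\frac{j{\left(-7,-65 \right)} + D{\left(-37 \right)}}{b{\left(h \right)} + 3397} = \frac{\left(-65 - -182\right) + 49}{1 + 3397} = \frac{\left(-65 + 182\right) + 49}{3398} = \left(117 + 49\right) \frac{1}{3398} = 166 \cdot \frac{1}{3398} = \frac{83}{1699}$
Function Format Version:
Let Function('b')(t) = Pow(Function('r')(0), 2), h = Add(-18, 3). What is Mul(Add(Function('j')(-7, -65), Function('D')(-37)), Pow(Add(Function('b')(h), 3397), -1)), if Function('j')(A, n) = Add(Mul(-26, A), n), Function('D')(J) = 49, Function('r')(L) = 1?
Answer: Rational(83, 1699) ≈ 0.048852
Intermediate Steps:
h = -15
Function('j')(A, n) = Add(n, Mul(-26, A))
Function('b')(t) = 1 (Function('b')(t) = Pow(1, 2) = 1)
Mul(Add(Function('j')(-7, -65), Function('D')(-37)), Pow(Add(Function('b')(h), 3397), -1)) = Mul(Add(Add(-65, Mul(-26, -7)), 49), Pow(Add(1, 3397), -1)) = Mul(Add(Add(-65, 182), 49), Pow(3398, -1)) = Mul(Add(117, 49), Rational(1, 3398)) = Mul(166, Rational(1, 3398)) = Rational(83, 1699)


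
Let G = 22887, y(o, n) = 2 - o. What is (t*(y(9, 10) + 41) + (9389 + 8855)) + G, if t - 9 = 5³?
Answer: 45687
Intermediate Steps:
t = 134 (t = 9 + 5³ = 9 + 125 = 134)
(t*(y(9, 10) + 41) + (9389 + 8855)) + G = (134*((2 - 1*9) + 41) + (9389 + 8855)) + 22887 = (134*((2 - 9) + 41) + 18244) + 22887 = (134*(-7 + 41) + 18244) + 22887 = (134*34 + 18244) + 22887 = (4556 + 18244) + 22887 = 22800 + 22887 = 45687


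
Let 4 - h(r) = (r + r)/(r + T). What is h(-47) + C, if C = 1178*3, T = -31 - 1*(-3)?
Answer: 265256/75 ≈ 3536.7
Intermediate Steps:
T = -28 (T = -31 + 3 = -28)
h(r) = 4 - 2*r/(-28 + r) (h(r) = 4 - (r + r)/(r - 28) = 4 - 2*r/(-28 + r))
C = 3534
h(-47) + C = 2*(-56 - 47)/(-28 - 47) + 3534 = 2*(-103)/(-75) + 3534 = 2*(-1/75)*(-103) + 3534 = 206/75 + 3534 = 265256/75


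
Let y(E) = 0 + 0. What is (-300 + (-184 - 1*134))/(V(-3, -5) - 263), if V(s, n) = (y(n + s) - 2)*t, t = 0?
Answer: 618/263 ≈ 2.3498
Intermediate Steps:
y(E) = 0
V(s, n) = 0 (V(s, n) = (0 - 2)*0 = -2*0 = 0)
(-300 + (-184 - 1*134))/(V(-3, -5) - 263) = (-300 + (-184 - 1*134))/(0 - 263) = (-300 + (-184 - 134))/(-263) = (-300 - 318)*(-1/263) = -618*(-1/263) = 618/263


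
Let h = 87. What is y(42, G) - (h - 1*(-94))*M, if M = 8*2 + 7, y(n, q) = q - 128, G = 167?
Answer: -4124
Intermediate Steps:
y(n, q) = -128 + q
M = 23 (M = 16 + 7 = 23)
y(42, G) - (h - 1*(-94))*M = (-128 + 167) - (87 - 1*(-94))*23 = 39 - (87 + 94)*23 = 39 - 181*23 = 39 - 1*4163 = 39 - 4163 = -4124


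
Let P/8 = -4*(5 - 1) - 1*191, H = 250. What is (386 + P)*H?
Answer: -317500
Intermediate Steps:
P = -1656 (P = 8*(-4*(5 - 1) - 1*191) = 8*(-4*4 - 191) = 8*(-16 - 191) = 8*(-207) = -1656)
(386 + P)*H = (386 - 1656)*250 = -1270*250 = -317500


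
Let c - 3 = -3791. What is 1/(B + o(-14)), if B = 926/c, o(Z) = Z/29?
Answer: -54926/39943 ≈ -1.3751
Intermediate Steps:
c = -3788 (c = 3 - 3791 = -3788)
o(Z) = Z/29 (o(Z) = Z*(1/29) = Z/29)
B = -463/1894 (B = 926/(-3788) = 926*(-1/3788) = -463/1894 ≈ -0.24446)
1/(B + o(-14)) = 1/(-463/1894 + (1/29)*(-14)) = 1/(-463/1894 - 14/29) = 1/(-39943/54926) = -54926/39943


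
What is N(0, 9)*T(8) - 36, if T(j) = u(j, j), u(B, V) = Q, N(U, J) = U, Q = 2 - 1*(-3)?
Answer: -36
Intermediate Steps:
Q = 5 (Q = 2 + 3 = 5)
u(B, V) = 5
T(j) = 5
N(0, 9)*T(8) - 36 = 0*5 - 36 = 0 - 36 = -36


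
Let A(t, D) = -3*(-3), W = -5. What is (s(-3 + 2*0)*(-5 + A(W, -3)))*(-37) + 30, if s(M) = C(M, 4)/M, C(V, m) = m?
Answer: 682/3 ≈ 227.33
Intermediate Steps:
s(M) = 4/M
A(t, D) = 9
(s(-3 + 2*0)*(-5 + A(W, -3)))*(-37) + 30 = ((4/(-3 + 2*0))*(-5 + 9))*(-37) + 30 = ((4/(-3 + 0))*4)*(-37) + 30 = ((4/(-3))*4)*(-37) + 30 = ((4*(-⅓))*4)*(-37) + 30 = -4/3*4*(-37) + 30 = -16/3*(-37) + 30 = 592/3 + 30 = 682/3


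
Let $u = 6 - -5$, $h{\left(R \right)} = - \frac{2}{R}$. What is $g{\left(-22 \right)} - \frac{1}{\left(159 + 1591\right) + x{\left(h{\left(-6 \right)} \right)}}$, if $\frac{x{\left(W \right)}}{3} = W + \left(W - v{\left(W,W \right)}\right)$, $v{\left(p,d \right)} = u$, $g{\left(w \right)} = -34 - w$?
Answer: $- \frac{20629}{1719} \approx -12.001$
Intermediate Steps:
$u = 11$ ($u = 6 + 5 = 11$)
$v{\left(p,d \right)} = 11$
$x{\left(W \right)} = -33 + 6 W$ ($x{\left(W \right)} = 3 \left(W + \left(W - 11\right)\right) = 3 \left(W + \left(-11 + W\right)\right) = 3 \left(-11 + 2 W\right) = -33 + 6 W$)
$g{\left(-22 \right)} - \frac{1}{\left(159 + 1591\right) + x{\left(h{\left(-6 \right)} \right)}} = \left(-34 - -22\right) - \frac{1}{\left(159 + 1591\right) - \left(33 - 6 \left(- \frac{2}{-6}\right)\right)} = \left(-34 + 22\right) - \frac{1}{1750 - \left(33 - 6 \left(\left(-2\right) \left(- \frac{1}{6}\right)\right)\right)} = -12 - \frac{1}{1750 + \left(-33 + 6 \cdot \frac{1}{3}\right)} = -12 - \frac{1}{1750 + \left(-33 + 2\right)} = -12 - \frac{1}{1750 - 31} = -12 - \frac{1}{1719} = - \frac{20629}{1719}$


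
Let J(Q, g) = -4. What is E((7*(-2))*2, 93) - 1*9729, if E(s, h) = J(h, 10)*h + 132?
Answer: -9969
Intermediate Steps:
E(s, h) = 132 - 4*h (E(s, h) = -4*h + 132 = 132 - 4*h)
E((7*(-2))*2, 93) - 1*9729 = (132 - 4*93) - 1*9729 = (132 - 372) - 9729 = -240 - 9729 = -9969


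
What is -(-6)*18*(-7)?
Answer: -756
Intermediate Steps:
-(-6)*18*(-7) = -6*(-18)*(-7) = 108*(-7) = -756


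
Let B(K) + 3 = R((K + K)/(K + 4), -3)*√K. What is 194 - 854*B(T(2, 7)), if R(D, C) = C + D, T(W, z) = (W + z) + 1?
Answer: 2756 + 1342*√10 ≈ 6999.8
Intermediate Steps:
T(W, z) = 1 + W + z
B(K) = -3 + √K*(-3 + 2*K/(4 + K)) (B(K) = -3 + (-3 + (K + K)/(K + 4))*√K = -3 + (-3 + (2*K)/(4 + K))*√K = -3 + (-3 + 2*K/(4 + K))*√K = -3 + √K*(-3 + 2*K/(4 + K)))
194 - 854*B(T(2, 7)) = 194 - 854*(-12 - 3*(1 + 2 + 7) + √(1 + 2 + 7)*(-12 - (1 + 2 + 7)))/(4 + (1 + 2 + 7)) = 194 - 854*(-12 - 3*10 + √10*(-12 - 1*10))/(4 + 10) = 194 - 854*(-12 - 30 + √10*(-12 - 10))/14 = 194 - 61*(-12 - 30 + √10*(-22)) = 194 - 61*(-12 - 30 - 22*√10) = 194 - 61*(-42 - 22*√10) = 194 - 854*(-3 - 11*√10/7) = 194 + (2562 + 1342*√10) = 2756 + 1342*√10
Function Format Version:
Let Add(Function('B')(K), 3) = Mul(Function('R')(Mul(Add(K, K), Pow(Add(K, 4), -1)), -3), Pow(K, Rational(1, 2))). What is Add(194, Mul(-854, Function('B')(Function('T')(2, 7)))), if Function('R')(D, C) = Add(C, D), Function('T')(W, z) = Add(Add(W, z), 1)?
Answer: Add(2756, Mul(1342, Pow(10, Rational(1, 2)))) ≈ 6999.8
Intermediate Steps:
Function('T')(W, z) = Add(1, W, z)
Function('B')(K) = Add(-3, Mul(Pow(K, Rational(1, 2)), Add(-3, Mul(2, K, Pow(Add(4, K), -1))))) (Function('B')(K) = Add(-3, Mul(Add(-3, Mul(Add(K, K), Pow(Add(K, 4), -1))), Pow(K, Rational(1, 2)))) = Add(-3, Mul(Add(-3, Mul(Mul(2, K), Pow(Add(4, K), -1))), Pow(K, Rational(1, 2)))) = Add(-3, Mul(Add(-3, Mul(2, K, Pow(Add(4, K), -1))), Pow(K, Rational(1, 2)))) = Add(-3, Mul(Pow(K, Rational(1, 2)), Add(-3, Mul(2, K, Pow(Add(4, K), -1))))))
Add(194, Mul(-854, Function('B')(Function('T')(2, 7)))) = Add(194, Mul(-854, Mul(Pow(Add(4, Add(1, 2, 7)), -1), Add(-12, Mul(-3, Add(1, 2, 7)), Mul(Pow(Add(1, 2, 7), Rational(1, 2)), Add(-12, Mul(-1, Add(1, 2, 7)))))))) = Add(194, Mul(-854, Mul(Pow(Add(4, 10), -1), Add(-12, Mul(-3, 10), Mul(Pow(10, Rational(1, 2)), Add(-12, Mul(-1, 10))))))) = Add(194, Mul(-854, Mul(Pow(14, -1), Add(-12, -30, Mul(Pow(10, Rational(1, 2)), Add(-12, -10)))))) = Add(194, Mul(-854, Mul(Rational(1, 14), Add(-12, -30, Mul(Pow(10, Rational(1, 2)), -22))))) = Add(194, Mul(-854, Mul(Rational(1, 14), Add(-12, -30, Mul(-22, Pow(10, Rational(1, 2))))))) = Add(194, Mul(-854, Mul(Rational(1, 14), Add(-42, Mul(-22, Pow(10, Rational(1, 2))))))) = Add(194, Mul(-854, Add(-3, Mul(Rational(-11, 7), Pow(10, Rational(1, 2)))))) = Add(194, Add(2562, Mul(1342, Pow(10, Rational(1, 2))))) = Add(2756, Mul(1342, Pow(10, Rational(1, 2))))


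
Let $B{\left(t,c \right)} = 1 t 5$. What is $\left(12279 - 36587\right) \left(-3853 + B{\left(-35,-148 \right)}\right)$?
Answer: $97912624$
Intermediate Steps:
$B{\left(t,c \right)} = 5 t$ ($B{\left(t,c \right)} = t 5 = 5 t$)
$\left(12279 - 36587\right) \left(-3853 + B{\left(-35,-148 \right)}\right) = \left(12279 - 36587\right) \left(-3853 + 5 \left(-35\right)\right) = - 24308 \left(-3853 - 175\right) = \left(-24308\right) \left(-4028\right) = 97912624$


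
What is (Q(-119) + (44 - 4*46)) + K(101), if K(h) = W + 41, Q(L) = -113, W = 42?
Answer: -170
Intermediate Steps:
K(h) = 83 (K(h) = 42 + 41 = 83)
(Q(-119) + (44 - 4*46)) + K(101) = (-113 + (44 - 4*46)) + 83 = (-113 + (44 - 184)) + 83 = (-113 - 140) + 83 = -253 + 83 = -170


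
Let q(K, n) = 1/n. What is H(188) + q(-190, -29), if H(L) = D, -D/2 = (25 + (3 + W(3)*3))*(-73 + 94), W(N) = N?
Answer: -45067/29 ≈ -1554.0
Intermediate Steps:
D = -1554 (D = -2*(25 + (3 + 3*3))*(-73 + 94) = -2*(25 + (3 + 9))*21 = -2*(25 + 12)*21 = -74*21 = -2*777 = -1554)
H(L) = -1554
H(188) + q(-190, -29) = -1554 + 1/(-29) = -1554 - 1/29 = -45067/29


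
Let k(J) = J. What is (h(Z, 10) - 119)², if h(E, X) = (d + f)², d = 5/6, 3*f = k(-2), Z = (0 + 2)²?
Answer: 18344089/1296 ≈ 14154.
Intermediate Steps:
Z = 4 (Z = 2² = 4)
f = -⅔ (f = (⅓)*(-2) = -⅔ ≈ -0.66667)
d = ⅚ (d = 5*(⅙) = ⅚ ≈ 0.83333)
h(E, X) = 1/36 (h(E, X) = (⅚ - ⅔)² = (⅙)² = 1/36)
(h(Z, 10) - 119)² = (1/36 - 119)² = (-4283/36)² = 18344089/1296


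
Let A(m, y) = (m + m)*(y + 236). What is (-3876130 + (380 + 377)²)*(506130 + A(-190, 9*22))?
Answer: -1127044268010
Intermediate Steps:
A(m, y) = 2*m*(236 + y) (A(m, y) = (2*m)*(236 + y) = 2*m*(236 + y))
(-3876130 + (380 + 377)²)*(506130 + A(-190, 9*22)) = (-3876130 + (380 + 377)²)*(506130 + 2*(-190)*(236 + 9*22)) = (-3876130 + 757²)*(506130 + 2*(-190)*(236 + 198)) = (-3876130 + 573049)*(506130 + 2*(-190)*434) = -3303081*(506130 - 164920) = -3303081*341210 = -1127044268010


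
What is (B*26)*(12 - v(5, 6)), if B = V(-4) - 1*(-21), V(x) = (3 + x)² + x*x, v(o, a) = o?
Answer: 6916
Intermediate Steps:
V(x) = x² + (3 + x)² (V(x) = (3 + x)² + x² = x² + (3 + x)²)
B = 38 (B = ((-4)² + (3 - 4)²) - 1*(-21) = (16 + (-1)²) + 21 = (16 + 1) + 21 = 17 + 21 = 38)
(B*26)*(12 - v(5, 6)) = (38*26)*(12 - 1*5) = 988*(12 - 5) = 988*7 = 6916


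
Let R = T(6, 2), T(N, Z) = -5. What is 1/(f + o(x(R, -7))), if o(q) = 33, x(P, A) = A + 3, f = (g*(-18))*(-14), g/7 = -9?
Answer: -1/15843 ≈ -6.3119e-5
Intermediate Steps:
g = -63 (g = 7*(-9) = -63)
R = -5
f = -15876 (f = -63*(-18)*(-14) = 1134*(-14) = -15876)
x(P, A) = 3 + A
1/(f + o(x(R, -7))) = 1/(-15876 + 33) = 1/(-15843) = -1/15843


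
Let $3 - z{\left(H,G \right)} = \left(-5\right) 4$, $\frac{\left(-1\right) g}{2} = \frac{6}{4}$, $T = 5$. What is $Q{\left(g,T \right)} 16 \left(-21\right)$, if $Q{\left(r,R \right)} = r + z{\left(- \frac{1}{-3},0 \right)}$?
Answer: $-6720$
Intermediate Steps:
$g = -3$ ($g = - 2 \cdot \frac{6}{4} = - 2 \cdot 6 \cdot \frac{1}{4} = \left(-2\right) \frac{3}{2} = -3$)
$z{\left(H,G \right)} = 23$ ($z{\left(H,G \right)} = 3 - \left(-5\right) 4 = 3 - -20 = 3 + 20 = 23$)
$Q{\left(r,R \right)} = 23 + r$ ($Q{\left(r,R \right)} = r + 23 = 23 + r$)
$Q{\left(g,T \right)} 16 \left(-21\right) = \left(23 - 3\right) 16 \left(-21\right) = 20 \cdot 16 \left(-21\right) = 320 \left(-21\right) = -6720$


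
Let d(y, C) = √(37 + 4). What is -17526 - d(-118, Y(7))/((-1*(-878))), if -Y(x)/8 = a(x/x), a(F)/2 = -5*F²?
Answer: -17526 - √41/878 ≈ -17526.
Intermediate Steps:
a(F) = -10*F² (a(F) = 2*(-5*F²) = -10*F²)
Y(x) = 80 (Y(x) = -(-80)*(x/x)² = -(-80)*1² = -(-80) = -8*(-10) = 80)
d(y, C) = √41
-17526 - d(-118, Y(7))/((-1*(-878))) = -17526 - √41/((-1*(-878))) = -17526 - √41/878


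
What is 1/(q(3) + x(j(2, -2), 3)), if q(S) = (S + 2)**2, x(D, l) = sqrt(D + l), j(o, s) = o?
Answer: 5/124 - sqrt(5)/620 ≈ 0.036716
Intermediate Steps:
q(S) = (2 + S)**2
1/(q(3) + x(j(2, -2), 3)) = 1/((2 + 3)**2 + sqrt(2 + 3)) = 1/(5**2 + sqrt(5)) = 1/(25 + sqrt(5))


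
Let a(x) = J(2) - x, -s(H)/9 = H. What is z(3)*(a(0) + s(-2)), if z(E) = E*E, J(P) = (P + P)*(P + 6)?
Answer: 450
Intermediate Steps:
s(H) = -9*H
J(P) = 2*P*(6 + P) (J(P) = (2*P)*(6 + P) = 2*P*(6 + P))
z(E) = E**2
a(x) = 32 - x (a(x) = 2*2*(6 + 2) - x = 2*2*8 - x = 32 - x)
z(3)*(a(0) + s(-2)) = 3**2*((32 - 1*0) - 9*(-2)) = 9*((32 + 0) + 18) = 9*(32 + 18) = 9*50 = 450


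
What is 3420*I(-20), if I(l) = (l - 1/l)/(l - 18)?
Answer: 3591/2 ≈ 1795.5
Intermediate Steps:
I(l) = (l - 1/l)/(-18 + l)
3420*I(-20) = 3420*((-1 + (-20)**2)/((-20)*(-18 - 20))) = 3420*(-1/20*(-1 + 400)/(-38)) = 3420*(-1/20*(-1/38)*399) = 3420*(21/40) = 3591/2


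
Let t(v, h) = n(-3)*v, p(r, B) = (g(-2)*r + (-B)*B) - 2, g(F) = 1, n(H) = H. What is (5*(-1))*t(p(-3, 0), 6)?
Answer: -75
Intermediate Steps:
p(r, B) = -2 + r - B**2 (p(r, B) = (1*r + (-B)*B) - 2 = (r - B**2) - 2 = -2 + r - B**2)
t(v, h) = -3*v
(5*(-1))*t(p(-3, 0), 6) = (5*(-1))*(-3*(-2 - 3 - 1*0**2)) = -(-15)*(-2 - 3 - 1*0) = -(-15)*(-2 - 3 + 0) = -(-15)*(-5) = -5*15 = -75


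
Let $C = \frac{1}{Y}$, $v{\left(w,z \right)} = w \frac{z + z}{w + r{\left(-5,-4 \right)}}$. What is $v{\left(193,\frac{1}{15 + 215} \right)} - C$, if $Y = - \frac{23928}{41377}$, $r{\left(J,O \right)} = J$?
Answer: $\frac{224797211}{129330840} \approx 1.7382$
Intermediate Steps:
$Y = - \frac{23928}{41377}$ ($Y = \left(-23928\right) \frac{1}{41377} = - \frac{23928}{41377} \approx -0.57829$)
$v{\left(w,z \right)} = \frac{2 w z}{-5 + w}$ ($v{\left(w,z \right)} = w \frac{z + z}{w - 5} = w \frac{2 z}{-5 + w} = \frac{2 w z}{-5 + w}$)
$C = - \frac{41377}{23928}$ ($C = \frac{1}{- \frac{23928}{41377}} = - \frac{41377}{23928} \approx -1.7292$)
$v{\left(193,\frac{1}{15 + 215} \right)} - C = 2 \cdot 193 \frac{1}{15 + 215} \frac{1}{-5 + 193} - - \frac{41377}{23928} = 2 \cdot 193 \cdot \frac{1}{230} \cdot \frac{1}{188} + \frac{41377}{23928} = \frac{193}{21620} + \frac{41377}{23928} = \frac{224797211}{129330840}$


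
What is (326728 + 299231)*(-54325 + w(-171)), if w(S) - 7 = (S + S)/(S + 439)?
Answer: -4556219727897/134 ≈ -3.4002e+10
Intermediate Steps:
w(S) = 7 + 2*S/(439 + S) (w(S) = 7 + (S + S)/(S + 439) = 7 + (2*S)/(439 + S) = 7 + 2*S/(439 + S))
(326728 + 299231)*(-54325 + w(-171)) = (326728 + 299231)*(-54325 + (3073 + 9*(-171))/(439 - 171)) = 625959*(-54325 + (3073 - 1539)/268) = 625959*(-54325 + (1/268)*1534) = 625959*(-54325 + 767/134) = 625959*(-7278783/134) = -4556219727897/134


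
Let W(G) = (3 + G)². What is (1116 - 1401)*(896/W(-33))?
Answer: -4256/15 ≈ -283.73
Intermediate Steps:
(1116 - 1401)*(896/W(-33)) = (1116 - 1401)*(896/((3 - 33)²)) = -255360/((-30)²) = -255360/900 = -285*224/225 = -4256/15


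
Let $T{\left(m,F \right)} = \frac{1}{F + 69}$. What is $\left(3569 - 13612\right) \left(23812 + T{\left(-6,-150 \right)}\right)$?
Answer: $- \frac{19370647153}{81} \approx -2.3914 \cdot 10^{8}$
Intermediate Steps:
$T{\left(m,F \right)} = \frac{1}{69 + F}$
$\left(3569 - 13612\right) \left(23812 + T{\left(-6,-150 \right)}\right) = \left(3569 - 13612\right) \left(23812 + \frac{1}{69 - 150}\right) = - 10043 \left(23812 + \frac{1}{-81}\right) = - 10043 \left(23812 - \frac{1}{81}\right) = \left(-10043\right) \frac{1928771}{81} = - \frac{19370647153}{81}$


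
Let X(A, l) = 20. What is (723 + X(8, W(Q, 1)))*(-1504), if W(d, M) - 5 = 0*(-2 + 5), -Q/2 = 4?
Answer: -1117472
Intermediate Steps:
Q = -8 (Q = -2*4 = -8)
W(d, M) = 5 (W(d, M) = 5 + 0*(-2 + 5) = 5 + 0*3 = 5 + 0 = 5)
(723 + X(8, W(Q, 1)))*(-1504) = (723 + 20)*(-1504) = 743*(-1504) = -1117472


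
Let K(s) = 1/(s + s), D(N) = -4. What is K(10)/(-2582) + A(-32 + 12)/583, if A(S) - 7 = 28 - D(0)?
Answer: 2013377/30106120 ≈ 0.066876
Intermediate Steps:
K(s) = 1/(2*s)
A(S) = 39 (A(S) = 7 + (28 - 1*(-4)) = 7 + (28 + 4) = 7 + 32 = 39)
K(10)/(-2582) + A(-32 + 12)/583 = ((½)/10)/(-2582) + 39/583 = ((½)*(⅒))*(-1/2582) + 39*(1/583) = (1/20)*(-1/2582) + 39/583 = -1/51640 + 39/583 = 2013377/30106120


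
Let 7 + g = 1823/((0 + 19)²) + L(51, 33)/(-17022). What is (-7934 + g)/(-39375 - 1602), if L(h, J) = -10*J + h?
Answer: 16255284199/83933762778 ≈ 0.19367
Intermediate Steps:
L(h, J) = h - 10*J
g = -3960923/2048314 (g = -7 + (1823/((0 + 19)²) + (51 - 10*33)/(-17022)) = -7 + (1823/(19²) + (51 - 330)*(-1/17022)) = -7 + (1823/361 - 279*(-1/17022)) = -7 + (1823*(1/361) + 93/5674) = -7 + (1823/361 + 93/5674) = -7 + 10377275/2048314 = -3960923/2048314 ≈ -1.9337)
(-7934 + g)/(-39375 - 1602) = (-7934 - 3960923/2048314)/(-39375 - 1602) = -16255284199/2048314/(-40977) = -16255284199/2048314*(-1/40977) = 16255284199/83933762778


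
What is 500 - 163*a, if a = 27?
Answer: -3901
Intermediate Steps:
500 - 163*a = 500 - 163*27 = 500 - 4401 = -3901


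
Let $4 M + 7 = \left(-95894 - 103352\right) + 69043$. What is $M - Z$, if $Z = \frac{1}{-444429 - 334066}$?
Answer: $- \frac{50683916973}{1556990} \approx -32553.0$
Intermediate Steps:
$M = - \frac{65105}{2}$ ($M = - \frac{7}{4} + \frac{\left(-95894 - 103352\right) + 69043}{4} = - \frac{7}{4} + \frac{-199246 + 69043}{4} = - \frac{7}{4} + \frac{1}{4} \left(-130203\right) = - \frac{7}{4} - \frac{130203}{4} = - \frac{65105}{2} \approx -32553.0$)
$Z = - \frac{1}{778495}$ ($Z = \frac{1}{-778495} = - \frac{1}{778495} \approx -1.2845 \cdot 10^{-6}$)
$M - Z = - \frac{65105}{2} - - \frac{1}{778495} = - \frac{65105}{2} + \frac{1}{778495} = - \frac{50683916973}{1556990}$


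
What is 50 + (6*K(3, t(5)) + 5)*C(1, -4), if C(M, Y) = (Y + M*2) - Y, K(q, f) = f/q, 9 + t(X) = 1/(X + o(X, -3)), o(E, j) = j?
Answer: 26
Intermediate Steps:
t(X) = -9 + 1/(-3 + X) (t(X) = -9 + 1/(X - 3) = -9 + 1/(-3 + X))
C(M, Y) = 2*M (C(M, Y) = (Y + 2*M) - Y = 2*M)
50 + (6*K(3, t(5)) + 5)*C(1, -4) = 50 + (6*(((28 - 9*5)/(-3 + 5))/3) + 5)*(2*1) = 50 + (6*(((28 - 45)/2)*(1/3)) + 5)*2 = 50 + (6*(((1/2)*(-17))*(1/3)) + 5)*2 = 50 + (6*(-17/2*1/3) + 5)*2 = 50 + (6*(-17/6) + 5)*2 = 50 + (-17 + 5)*2 = 50 - 12*2 = 50 - 24 = 26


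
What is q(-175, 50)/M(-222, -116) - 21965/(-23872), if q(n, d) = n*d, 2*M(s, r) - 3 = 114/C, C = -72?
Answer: -5012746595/405824 ≈ -12352.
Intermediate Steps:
M(s, r) = 17/24 (M(s, r) = 3/2 + (114/(-72))/2 = 3/2 + (114*(-1/72))/2 = 3/2 + (1/2)*(-19/12) = 3/2 - 19/24 = 17/24)
q(n, d) = d*n
q(-175, 50)/M(-222, -116) - 21965/(-23872) = (50*(-175))/(17/24) - 21965/(-23872) = -8750*24/17 - 21965*(-1/23872) = -210000/17 + 21965/23872 = -5012746595/405824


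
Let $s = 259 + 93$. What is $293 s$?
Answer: $103136$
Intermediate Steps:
$s = 352$
$293 s = 293 \cdot 352 = 103136$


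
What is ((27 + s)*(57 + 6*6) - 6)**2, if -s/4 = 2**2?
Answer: 1034289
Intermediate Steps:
s = -16 (s = -4*2**2 = -4*4 = -16)
((27 + s)*(57 + 6*6) - 6)**2 = ((27 - 16)*(57 + 6*6) - 6)**2 = (11*(57 + 36) - 6)**2 = (11*93 - 6)**2 = (1023 - 6)**2 = 1017**2 = 1034289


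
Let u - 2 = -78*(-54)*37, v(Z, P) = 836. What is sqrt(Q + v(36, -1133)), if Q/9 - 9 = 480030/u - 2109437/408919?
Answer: sqrt(912062381592474344934695)/31864195237 ≈ 29.972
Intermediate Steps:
u = 155846 (u = 2 - 78*(-54)*37 = 2 + 4212*37 = 2 + 155844 = 155846)
Q = 1984957124103/31864195237 (Q = 81 + 9*(480030/155846 - 2109437/408919) = 81 + 9*(480030*(1/155846) - 2109437*1/408919) = 81 + 9*(240015/77923 - 2109437/408919) = 81 + 9*(-66226965566/31864195237) = 81 - 596042690094/31864195237 = 1984957124103/31864195237 ≈ 62.294)
sqrt(Q + v(36, -1133)) = sqrt(1984957124103/31864195237 + 836) = sqrt(28623424342235/31864195237) = sqrt(912062381592474344934695)/31864195237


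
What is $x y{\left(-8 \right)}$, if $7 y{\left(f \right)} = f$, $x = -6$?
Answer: $\frac{48}{7} \approx 6.8571$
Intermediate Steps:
$y{\left(f \right)} = \frac{f}{7}$
$x y{\left(-8 \right)} = - 6 \cdot \frac{1}{7} \left(-8\right) = \left(-6\right) \left(- \frac{8}{7}\right) = \frac{48}{7}$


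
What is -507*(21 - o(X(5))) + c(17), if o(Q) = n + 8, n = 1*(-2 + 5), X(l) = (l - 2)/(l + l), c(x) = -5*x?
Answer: -5155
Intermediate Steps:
X(l) = (-2 + l)/(2*l) (X(l) = (-2 + l)/((2*l)) = (-2 + l)*(1/(2*l)) = (-2 + l)/(2*l))
n = 3 (n = 1*3 = 3)
o(Q) = 11 (o(Q) = 3 + 8 = 11)
-507*(21 - o(X(5))) + c(17) = -507*(21 - 1*11) - 5*17 = -507*(21 - 11) - 85 = -507*10 - 85 = -5070 - 85 = -5155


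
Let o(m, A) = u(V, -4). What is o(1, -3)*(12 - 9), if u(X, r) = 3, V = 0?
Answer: 9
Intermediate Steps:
o(m, A) = 3
o(1, -3)*(12 - 9) = 3*(12 - 9) = 3*3 = 9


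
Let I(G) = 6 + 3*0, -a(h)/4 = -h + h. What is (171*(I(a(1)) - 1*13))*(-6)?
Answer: 7182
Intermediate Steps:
a(h) = 0 (a(h) = -4*(-h + h) = -4*0 = 0)
I(G) = 6 (I(G) = 6 + 0 = 6)
(171*(I(a(1)) - 1*13))*(-6) = (171*(6 - 1*13))*(-6) = (171*(6 - 13))*(-6) = (171*(-7))*(-6) = -1197*(-6) = 7182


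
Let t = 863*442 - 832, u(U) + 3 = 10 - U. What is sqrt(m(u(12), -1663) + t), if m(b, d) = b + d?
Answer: sqrt(378946) ≈ 615.59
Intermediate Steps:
u(U) = 7 - U (u(U) = -3 + (10 - U) = 7 - U)
t = 380614 (t = 381446 - 832 = 380614)
sqrt(m(u(12), -1663) + t) = sqrt(((7 - 1*12) - 1663) + 380614) = sqrt(((7 - 12) - 1663) + 380614) = sqrt((-5 - 1663) + 380614) = sqrt(-1668 + 380614) = sqrt(378946)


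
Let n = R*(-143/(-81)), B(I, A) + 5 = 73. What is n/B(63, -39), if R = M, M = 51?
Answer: 143/108 ≈ 1.3241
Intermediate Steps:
B(I, A) = 68 (B(I, A) = -5 + 73 = 68)
R = 51
n = 2431/27 (n = 51*(-143/(-81)) = 51*(-143*(-1/81)) = 51*(143/81) = 2431/27 ≈ 90.037)
n/B(63, -39) = (2431/27)/68 = (2431/27)*(1/68) = 143/108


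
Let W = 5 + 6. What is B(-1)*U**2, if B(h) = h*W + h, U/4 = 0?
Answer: 0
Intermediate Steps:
U = 0 (U = 4*0 = 0)
W = 11
B(h) = 12*h (B(h) = h*11 + h = 11*h + h = 12*h)
B(-1)*U**2 = (12*(-1))*0**2 = -12*0 = 0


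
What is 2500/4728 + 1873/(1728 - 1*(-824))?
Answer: 1904443/1508232 ≈ 1.2627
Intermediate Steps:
2500/4728 + 1873/(1728 - 1*(-824)) = 2500*(1/4728) + 1873/(1728 + 824) = 625/1182 + 1873/2552 = 1904443/1508232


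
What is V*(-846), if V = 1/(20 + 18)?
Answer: -423/19 ≈ -22.263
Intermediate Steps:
V = 1/38 ≈ 0.026316
V*(-846) = (1/38)*(-846) = -423/19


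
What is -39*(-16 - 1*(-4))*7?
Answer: 3276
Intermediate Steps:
-39*(-16 - 1*(-4))*7 = -39*(-16 + 4)*7 = -39*(-12)*7 = 468*7 = 3276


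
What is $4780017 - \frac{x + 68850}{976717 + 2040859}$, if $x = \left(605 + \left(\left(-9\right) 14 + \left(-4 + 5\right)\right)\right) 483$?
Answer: $\frac{7212032139051}{1508788} \approx 4.78 \cdot 10^{6}$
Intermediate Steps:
$x = 231840$ ($x = \left(605 + \left(-126 + 1\right)\right) 483 = \left(605 - 125\right) 483 = 480 \cdot 483 = 231840$)
$4780017 - \frac{x + 68850}{976717 + 2040859} = 4780017 - \frac{231840 + 68850}{976717 + 2040859} = 4780017 - \frac{300690}{3017576} = 4780017 - 300690 \cdot \frac{1}{3017576} = 4780017 - \frac{150345}{1508788} = \frac{7212032139051}{1508788}$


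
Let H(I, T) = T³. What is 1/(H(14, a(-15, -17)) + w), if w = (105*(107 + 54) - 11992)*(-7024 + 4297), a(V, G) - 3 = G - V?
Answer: -1/13397750 ≈ -7.4639e-8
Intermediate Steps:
a(V, G) = 3 + G - V (a(V, G) = 3 + (G - V) = 3 + G - V)
w = -13397751 (w = (105*161 - 11992)*(-2727) = (16905 - 11992)*(-2727) = 4913*(-2727) = -13397751)
1/(H(14, a(-15, -17)) + w) = 1/((3 - 17 - 1*(-15))³ - 13397751) = 1/((3 - 17 + 15)³ - 13397751) = 1/(1³ - 13397751) = 1/(1 - 13397751) = 1/(-13397750) = -1/13397750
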